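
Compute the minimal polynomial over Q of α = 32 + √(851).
m_α(x) = x^2 - 64x + 173

From α - 32 = √(851), squaring gives (α - 32)^2 = 851, i.e. α^2 - 64α + 1024 = 851, so α^2 - 64α + 173 = 0. The discriminant of x^2 - 64x + 173 is (-64)^2 - 4·(173) = 4096 - 692 = 3404, and 4·(851) is not a perfect square in Q since 851 is squarefree and ≠ 1. Hence x^2 - 64x + 173 is irreducible over Q and is the minimal polynomial of α.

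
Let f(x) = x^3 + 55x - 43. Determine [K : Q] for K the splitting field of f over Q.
[K : Q] = 6

By the rational root test, any rational root of the monic integer polynomial f(x) = x^3 + 55x - 43 must be an integer dividing the constant term -43, i.e. one of ±{1, 43}. Evaluating: f(1) = 13, f(-1) = -99, f(43) = 81829, f(-43) = -81915; none is 0, so f has no rational root and is therefore irreducible over Q (a cubic with no linear factor over a field is irreducible). For an irreducible cubic, the Galois group is A_3 or S_3 according as the discriminant disc(f) = -4a^3 - 27b^2 = -4·(55)^3 - 27·(-43)^2 = -715423 is or is not a square in Q. Here disc(f) = -715423 is not a perfect square in Q, so the Galois group of f over Q is not contained in A_3 and must be all of S_3. The splitting field has degree |S_3| = 6 over Q, so [K : Q] = 6.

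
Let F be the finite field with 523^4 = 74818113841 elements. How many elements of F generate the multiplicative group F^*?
There are φ(74818113840) = 17980784640 primitive elements

F_q^* is cyclic of order q - 1 = 74818113840. A cyclic group of order m has exactly φ(m) generators. Here m = 74818113840 = 2^4 · 3^2 · 5 · 17 · 29 · 131 · 1609, so the number of primitive elements is φ(74818113840) = 17980784640.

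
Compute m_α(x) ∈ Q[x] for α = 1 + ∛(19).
m_α(x) = x^3 - 3x^2 + 3x - 20

Set β = α - 1 = ∛(19), so β^3 = 19. Then (α - 1)^3 - 19 = 0, i.e. α is a root of g(x) = (x - 1)^3 - 19 = x^3 - 3x^2 + 3x - 20. Since g(x) = h(x - 1) where h(x) = x^3 - 19, and h is irreducible over Q (because 19 is not a perfect cube, so h has no rational root, and a monic cubic with no rational root is irreducible), g is also irreducible (irreducibility is preserved under the substitution x → x - 1). Hence m_α(x) = x^3 - 3x^2 + 3x - 20.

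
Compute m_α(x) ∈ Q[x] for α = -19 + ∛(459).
m_α(x) = x^3 + 57x^2 + 1083x + 6400

Set β = α + 19 = ∛(459), so β^3 = 459. Then (α + 19)^3 - 459 = 0, i.e. α is a root of g(x) = (x + 19)^3 - 459 = x^3 + 57x^2 + 1083x + 6400. Since g(x) = h(x + 19) where h(x) = x^3 - 459, and h is irreducible over Q (because 459 is not a perfect cube, so h has no rational root, and a monic cubic with no rational root is irreducible), g is also irreducible (irreducibility is preserved under the substitution x → x + 19). Hence m_α(x) = x^3 + 57x^2 + 1083x + 6400.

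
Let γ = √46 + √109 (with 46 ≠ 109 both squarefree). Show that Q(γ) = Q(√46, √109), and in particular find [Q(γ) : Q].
[Q(γ) : Q] = 4 (equivalently, Q(γ) = Q(√46, √109))

Obviously Q(γ) ⊆ Q(√46, √109), and [Q(√46, √109):Q] = 4 (since 46, 109 are distinct squarefree integers > 1 with 5014 not a perfect square). To show equality we compute the minimal polynomial of γ. From γ = √46 + √109: γ^2 = 46 + 2√(5014) + 109 = 155 + 2√(5014), so γ^2 - 155 = 2√(5014); squaring, (γ^2 - 155)^2 = 4·5014, i.e. γ^4 - 310γ^2 + 24025 - 20056 = 0, i.e. γ^4 - 310γ^2 + 3969 = 0. So γ is a root of x^4 - 310x^2 + 3969. This polynomial is irreducible over Q: it has no rational root (each ±√46 ± √109 is irrational), and any factorization into two quadratics over Q would force √(5014) ∈ Q (pairing opposite roots) or √46, √109 ∈ Q (other pairings), all impossible. Hence [Q(γ):Q] = 4 = [Q(√46, √109):Q], so Q(γ) = Q(√46, √109).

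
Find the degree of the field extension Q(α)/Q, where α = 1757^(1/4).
[Q(α):Q] = 4

α is a root of x^4 - 1757. By Eisenstein's criterion at the prime p = 7 (which divides the constant term 1757 but p^2 = 49 does not, since 1757 is squarefree), x^4 - 1757 is irreducible over Q. Hence [Q(α):Q] = 4.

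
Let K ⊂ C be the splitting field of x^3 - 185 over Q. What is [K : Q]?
[K : Q] = 6

The roots of x^3 - 185 are ∛185, ω∛185, ω^2∛185 where ω = e^(2πi/3) is a primitive cube root of unity, so K = Q(∛185, ω). Now [Q(∛185):Q] = 3 (since 185 is not a perfect cube, x^3 - 185 is irreducible) and [Q(ω):Q] = 2. Both 2 and 3 divide [K:Q], and [K:Q] ≤ 3·2 = 6, so [K:Q] = 6. (Equivalently: Q(∛185) ⊂ R but ω ∉ R, so [K : Q(∛185)] = 2.)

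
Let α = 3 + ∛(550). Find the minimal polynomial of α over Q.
m_α(x) = x^3 - 9x^2 + 27x - 577

Set β = α - 3 = ∛(550), so β^3 = 550. Then (α - 3)^3 - 550 = 0, i.e. α is a root of g(x) = (x - 3)^3 - 550 = x^3 - 9x^2 + 27x - 577. Since g(x) = h(x - 3) where h(x) = x^3 - 550, and h is irreducible over Q (because 550 is not a perfect cube, so h has no rational root, and a monic cubic with no rational root is irreducible), g is also irreducible (irreducibility is preserved under the substitution x → x - 3). Hence m_α(x) = x^3 - 9x^2 + 27x - 577.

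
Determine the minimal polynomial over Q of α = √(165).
m_α(x) = x^2 - 165

α satisfies α^2 - 165 = 0, so x^2 - 165 annihilates α. Since d = 165 is squarefree and ≠ 1, it is not a perfect square in Q, so x^2 - 165 has no rational root and is therefore irreducible over Q (a degree-2 polynomial over a field is irreducible iff it has no root). Hence m_α(x) = x^2 - 165.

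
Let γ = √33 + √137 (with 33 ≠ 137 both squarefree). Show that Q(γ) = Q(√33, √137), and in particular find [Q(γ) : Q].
[Q(γ) : Q] = 4 (equivalently, Q(γ) = Q(√33, √137))

Obviously Q(γ) ⊆ Q(√33, √137), and [Q(√33, √137):Q] = 4 (since 33, 137 are distinct squarefree integers > 1 with 4521 not a perfect square). To show equality we compute the minimal polynomial of γ. From γ = √33 + √137: γ^2 = 33 + 2√(4521) + 137 = 170 + 2√(4521), so γ^2 - 170 = 2√(4521); squaring, (γ^2 - 170)^2 = 4·4521, i.e. γ^4 - 340γ^2 + 28900 - 18084 = 0, i.e. γ^4 - 340γ^2 + 10816 = 0. So γ is a root of x^4 - 340x^2 + 10816. This polynomial is irreducible over Q: it has no rational root (each ±√33 ± √137 is irrational), and any factorization into two quadratics over Q would force √(4521) ∈ Q (pairing opposite roots) or √33, √137 ∈ Q (other pairings), all impossible. Hence [Q(γ):Q] = 4 = [Q(√33, √137):Q], so Q(γ) = Q(√33, √137).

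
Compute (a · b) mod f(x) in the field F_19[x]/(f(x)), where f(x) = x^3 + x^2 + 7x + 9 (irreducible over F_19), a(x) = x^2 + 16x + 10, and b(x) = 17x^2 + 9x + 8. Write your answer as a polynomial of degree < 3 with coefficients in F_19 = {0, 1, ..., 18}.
a · b ≡ 15x^2 + 3x + 3 (mod f(x))

Multiply in F_19[x]: a(x)·b(x) = (x^2 + 16x + 10)·(17x^2 + 9x + 8) = 17x^4 + 15x^3 + 18x^2 + 9x + 4. This has degree ≥ 3, so divide by f(x) over F_19: 17x^4 + 15x^3 + 18x^2 + 9x + 4 = (17x + 17)·(x^3 + x^2 + 7x + 9) + (15x^2 + 3x + 3). Hence a·b ≡ 15x^2 + 3x + 3 (mod f). (F_19[x]/(f) is a field with 19^3 = 6859 elements since f is irreducible of degree 3.)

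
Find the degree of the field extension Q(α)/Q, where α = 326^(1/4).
[Q(α):Q] = 4

α is a root of x^4 - 326. By Eisenstein's criterion at the prime p = 2 (which divides the constant term 326 but p^2 = 4 does not, since 326 is squarefree), x^4 - 326 is irreducible over Q. Hence [Q(α):Q] = 4.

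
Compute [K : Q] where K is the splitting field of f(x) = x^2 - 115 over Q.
[K : Q] = 2

f(x) = x^2 - 115 factors as (x - √115)(x + √115). The splitting field is K = Q(√115). Since 115 is squarefree and > 1, it is not a perfect square, so x^2 - 115 is irreducible over Q and [Q(√115) : Q] = 2. Hence [K : Q] = 2.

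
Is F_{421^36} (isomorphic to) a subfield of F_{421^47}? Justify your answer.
No: F_{421^36} is not a subfield of F_{421^47}

F_{p^m} embeds in F_{p^n} iff m | n. Here 36 ∤ 47 (since 47 = 1·36 + 11 with remainder 11 ≠ 0), so F_{421^36} is not a subfield of F_{421^47}. Equivalently: if it were, the tower law would give 36 = [F_{421^36}:F_421] dividing [F_{421^47}:F_421] = 47, contradiction.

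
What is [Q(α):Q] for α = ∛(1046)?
[Q(α):Q] = 3

The minimal polynomial of α is x^3 - 1046, irreducible over Q since 1046 is not a perfect cube (so x^3 - 1046 has no rational root). Hence [Q(α):Q] = deg(m_α) = 3.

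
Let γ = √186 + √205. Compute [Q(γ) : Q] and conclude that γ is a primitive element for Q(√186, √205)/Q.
[Q(γ) : Q] = 4 (equivalently, Q(γ) = Q(√186, √205))

Obviously Q(γ) ⊆ Q(√186, √205), and [Q(√186, √205):Q] = 4 (since 186, 205 are distinct squarefree integers > 1 with 38130 not a perfect square). To show equality we compute the minimal polynomial of γ. From γ = √186 + √205: γ^2 = 186 + 2√(38130) + 205 = 391 + 2√(38130), so γ^2 - 391 = 2√(38130); squaring, (γ^2 - 391)^2 = 4·38130, i.e. γ^4 - 782γ^2 + 152881 - 152520 = 0, i.e. γ^4 - 782γ^2 + 361 = 0. So γ is a root of x^4 - 782x^2 + 361. This polynomial is irreducible over Q: it has no rational root (each ±√186 ± √205 is irrational), and any factorization into two quadratics over Q would force √(38130) ∈ Q (pairing opposite roots) or √186, √205 ∈ Q (other pairings), all impossible. Hence [Q(γ):Q] = 4 = [Q(√186, √205):Q], so Q(γ) = Q(√186, √205).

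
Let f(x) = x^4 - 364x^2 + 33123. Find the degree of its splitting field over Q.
[K : Q] = 4

Solving the quadratic in x^2: x^2 = (364 ± √(364^2 - 4·33123))/2 = (364 ± √4)/2 = (364 ± 2)/2, giving x^2 = 181 or x^2 = 183. So f(x) = (x^2 - 181)(x^2 - 183) and the roots of f are ±√181, ±√183. Hence the splitting field is K = Q(√181, √183). Since 181 and 183 are distinct squarefree integers > 1, their product 33123 is not a perfect square, so √183 ∉ Q(√181). By the tower law [K:Q] = [Q(√181,√183):Q(√181)] · [Q(√181):Q] = 2 · 2 = 4.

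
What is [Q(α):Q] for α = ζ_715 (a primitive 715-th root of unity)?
[Q(α):Q] = 480

The minimal polynomial of ζ_715 over Q is the 715-th cyclotomic polynomial Φ_715(x), which is irreducible over Q and has degree φ(715) = 480. Hence [Q(α):Q] = φ(715) = 480.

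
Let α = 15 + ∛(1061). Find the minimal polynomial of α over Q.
m_α(x) = x^3 - 45x^2 + 675x - 4436

Set β = α - 15 = ∛(1061), so β^3 = 1061. Then (α - 15)^3 - 1061 = 0, i.e. α is a root of g(x) = (x - 15)^3 - 1061 = x^3 - 45x^2 + 675x - 4436. Since g(x) = h(x - 15) where h(x) = x^3 - 1061, and h is irreducible over Q (because 1061 is not a perfect cube, so h has no rational root, and a monic cubic with no rational root is irreducible), g is also irreducible (irreducibility is preserved under the substitution x → x - 15). Hence m_α(x) = x^3 - 45x^2 + 675x - 4436.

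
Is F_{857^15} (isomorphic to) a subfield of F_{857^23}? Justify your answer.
No: F_{857^15} is not a subfield of F_{857^23}

F_{p^m} embeds in F_{p^n} iff m | n. Here 15 ∤ 23 (since 23 = 1·15 + 8 with remainder 8 ≠ 0), so F_{857^15} is not a subfield of F_{857^23}. Equivalently: if it were, the tower law would give 15 = [F_{857^15}:F_857] dividing [F_{857^23}:F_857] = 23, contradiction.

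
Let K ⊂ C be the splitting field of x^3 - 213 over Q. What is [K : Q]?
[K : Q] = 6

The roots of x^3 - 213 are ∛213, ω∛213, ω^2∛213 where ω = e^(2πi/3) is a primitive cube root of unity, so K = Q(∛213, ω). Now [Q(∛213):Q] = 3 (since 213 is not a perfect cube, x^3 - 213 is irreducible) and [Q(ω):Q] = 2. Both 2 and 3 divide [K:Q], and [K:Q] ≤ 3·2 = 6, so [K:Q] = 6. (Equivalently: Q(∛213) ⊂ R but ω ∉ R, so [K : Q(∛213)] = 2.)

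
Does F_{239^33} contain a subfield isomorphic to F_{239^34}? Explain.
No: F_{239^34} is not a subfield of F_{239^33}

F_{p^m} embeds in F_{p^n} iff m | n. Here 34 ∤ 33 (since 33 = 0·34 + 33 with remainder 33 ≠ 0), so F_{239^34} is not a subfield of F_{239^33}. Equivalently: if it were, the tower law would give 34 = [F_{239^34}:F_239] dividing [F_{239^33}:F_239] = 33, contradiction.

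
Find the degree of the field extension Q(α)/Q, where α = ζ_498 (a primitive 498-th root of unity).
[Q(α):Q] = 164

The minimal polynomial of ζ_498 over Q is the 498-th cyclotomic polynomial Φ_498(x), which is irreducible over Q and has degree φ(498) = 164. Hence [Q(α):Q] = φ(498) = 164.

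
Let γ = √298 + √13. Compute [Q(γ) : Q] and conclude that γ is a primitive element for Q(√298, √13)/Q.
[Q(γ) : Q] = 4 (equivalently, Q(γ) = Q(√298, √13))

Obviously Q(γ) ⊆ Q(√298, √13), and [Q(√298, √13):Q] = 4 (since 298, 13 are distinct squarefree integers > 1 with 3874 not a perfect square). To show equality we compute the minimal polynomial of γ. From γ = √298 + √13: γ^2 = 298 + 2√(3874) + 13 = 311 + 2√(3874), so γ^2 - 311 = 2√(3874); squaring, (γ^2 - 311)^2 = 4·3874, i.e. γ^4 - 622γ^2 + 96721 - 15496 = 0, i.e. γ^4 - 622γ^2 + 81225 = 0. So γ is a root of x^4 - 622x^2 + 81225. This polynomial is irreducible over Q: it has no rational root (each ±√298 ± √13 is irrational), and any factorization into two quadratics over Q would force √(3874) ∈ Q (pairing opposite roots) or √298, √13 ∈ Q (other pairings), all impossible. Hence [Q(γ):Q] = 4 = [Q(√298, √13):Q], so Q(γ) = Q(√298, √13).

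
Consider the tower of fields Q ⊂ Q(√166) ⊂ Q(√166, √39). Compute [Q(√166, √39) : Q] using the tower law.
[Q(√166, √39) : Q] = 4

[Q(√166):Q] = 2 (min poly x^2 - 166, irreducible since 166 is squarefree > 1). For the top step, suppose √39 ∈ Q(√166), say √39 = c + d√166 with c, d ∈ Q. Squaring: 39 = c^2 + 166d^2 + 2cd√166. Since √166 ∉ Q this forces 2cd = 0. If d = 0 then √39 = c ∈ Q, contradicting 39 squarefree > 1. If c = 0 then 39 = 166d^2, so 166·39 = (166d)^2 is a perfect square in Q — but 166·39 = 6474 is not a perfect square (since 166 and 39 are distinct squarefree integers). Contradiction. Hence √39 ∉ Q(√166), so x^2 - 39 stays irreducible over Q(√166) and [Q(√166, √39) : Q(√166)] = 2. By the tower law, [Q(√166, √39) : Q] = 2 · 2 = 4.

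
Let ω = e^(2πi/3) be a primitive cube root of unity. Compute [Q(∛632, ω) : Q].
[Q(∛632, ω) : Q] = 6

[Q(∛632):Q] = 3 (min poly x^3 - 632, irreducible since 632 is not a perfect cube). [Q(ω):Q] = 2 (min poly x^2 + x + 1). Since Q(∛632) ⊂ R and ω ∉ R, we have ω ∉ Q(∛632), so x^2 + x + 1 remains irreducible over Q(∛632) and [Q(∛632, ω) : Q(∛632)] = 2. By the tower law, [Q(∛632, ω) : Q] = 3 · 2 = 6. (In fact Q(∛632, ω) is the splitting field of x^3 - 632 over Q.)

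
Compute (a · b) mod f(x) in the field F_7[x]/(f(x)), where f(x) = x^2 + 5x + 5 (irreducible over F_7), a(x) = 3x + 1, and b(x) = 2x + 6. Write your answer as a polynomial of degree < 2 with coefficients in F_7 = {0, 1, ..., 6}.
a · b ≡ 4x + 4 (mod f(x))

Multiply in F_7[x]: a(x)·b(x) = (3x + 1)·(2x + 6) = 6x^2 + 6x + 6. This has degree ≥ 2, so divide by f(x) over F_7: 6x^2 + 6x + 6 = (6)·(x^2 + 5x + 5) + (4x + 4). Hence a·b ≡ 4x + 4 (mod f). (F_7[x]/(f) is a field with 7^2 = 49 elements since f is irreducible of degree 2.)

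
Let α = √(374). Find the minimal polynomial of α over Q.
m_α(x) = x^2 - 374

α satisfies α^2 - 374 = 0, so x^2 - 374 annihilates α. Since d = 374 is squarefree and ≠ 1, it is not a perfect square in Q, so x^2 - 374 has no rational root and is therefore irreducible over Q (a degree-2 polynomial over a field is irreducible iff it has no root). Hence m_α(x) = x^2 - 374.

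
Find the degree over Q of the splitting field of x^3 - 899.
[K : Q] = 6

The roots of x^3 - 899 are ∛899, ω∛899, ω^2∛899 where ω = e^(2πi/3) is a primitive cube root of unity, so K = Q(∛899, ω). Now [Q(∛899):Q] = 3 (since 899 is not a perfect cube, x^3 - 899 is irreducible) and [Q(ω):Q] = 2. Both 2 and 3 divide [K:Q], and [K:Q] ≤ 3·2 = 6, so [K:Q] = 6. (Equivalently: Q(∛899) ⊂ R but ω ∉ R, so [K : Q(∛899)] = 2.)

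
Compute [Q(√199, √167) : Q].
[Q(√199, √167) : Q] = 4

[Q(√199):Q] = 2 (min poly x^2 - 199, irreducible since 199 is squarefree > 1). For the top step, suppose √167 ∈ Q(√199), say √167 = c + d√199 with c, d ∈ Q. Squaring: 167 = c^2 + 199d^2 + 2cd√199. Since √199 ∉ Q this forces 2cd = 0. If d = 0 then √167 = c ∈ Q, contradicting 167 squarefree > 1. If c = 0 then 167 = 199d^2, so 199·167 = (199d)^2 is a perfect square in Q — but 199·167 = 33233 is not a perfect square (since 199 and 167 are distinct squarefree integers). Contradiction. Hence √167 ∉ Q(√199), so x^2 - 167 stays irreducible over Q(√199) and [Q(√199, √167) : Q(√199)] = 2. By the tower law, [Q(√199, √167) : Q] = 2 · 2 = 4.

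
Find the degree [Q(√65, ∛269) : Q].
[Q(√65, ∛269) : Q] = 6

Let L = Q(√65, ∛269). Since Q(√65) ⊂ L and [Q(√65):Q] = 2, the tower law gives 2 | [L:Q]. Likewise Q(∛269) ⊂ L with [Q(∛269):Q] = 3 (because 269 is not a perfect cube), so 3 | [L:Q]. As gcd(2,3) = 1, [L:Q] is divisible by 6. Conversely L is generated over Q by √65 and ∛269, so [L:Q] ≤ 2·3 = 6. Therefore [Q(√65, ∛269) : Q] = 6.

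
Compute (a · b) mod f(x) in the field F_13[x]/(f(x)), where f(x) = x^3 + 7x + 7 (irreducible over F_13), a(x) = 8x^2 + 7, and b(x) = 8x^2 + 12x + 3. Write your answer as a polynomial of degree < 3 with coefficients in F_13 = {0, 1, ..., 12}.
a · b ≡ 9x^2 + 4x + 12 (mod f(x))

Multiply in F_13[x]: a(x)·b(x) = (8x^2 + 7)·(8x^2 + 12x + 3) = 12x^4 + 5x^3 + 2x^2 + 6x + 8. This has degree ≥ 3, so divide by f(x) over F_13: 12x^4 + 5x^3 + 2x^2 + 6x + 8 = (12x + 5)·(x^3 + 7x + 7) + (9x^2 + 4x + 12). Hence a·b ≡ 9x^2 + 4x + 12 (mod f). (F_13[x]/(f) is a field with 13^3 = 2197 elements since f is irreducible of degree 3.)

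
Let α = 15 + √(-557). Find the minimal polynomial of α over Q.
m_α(x) = x^2 - 30x + 782

From α - 15 = √(-557), squaring gives (α - 15)^2 = -557, i.e. α^2 - 30α + 225 = -557, so α^2 - 30α + 782 = 0. The discriminant of x^2 - 30x + 782 is (-30)^2 - 4·(782) = 900 - 3128 = -2228, and 4·(-557) is not a perfect square in Q since -557 is squarefree and ≠ 1. Hence x^2 - 30x + 782 is irreducible over Q and is the minimal polynomial of α.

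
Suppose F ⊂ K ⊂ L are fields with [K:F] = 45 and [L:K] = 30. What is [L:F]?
[L:F] = 1350

The tower law says that for any tower of field extensions F ⊂ K ⊂ L with finite degrees, [L:F] = [L:K] · [K:F]. Here this gives [L:F] = 30 · 45 = 1350.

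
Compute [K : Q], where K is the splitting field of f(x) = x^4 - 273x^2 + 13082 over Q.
[K : Q] = 4

Solving the quadratic in x^2: x^2 = (273 ± √(273^2 - 4·13082))/2 = (273 ± √22201)/2 = (273 ± 149)/2, giving x^2 = 211 or x^2 = 62. So f(x) = (x^2 - 211)(x^2 - 62) and the roots of f are ±√211, ±√62. Hence the splitting field is K = Q(√211, √62). Since 211 and 62 are distinct squarefree integers > 1, their product 13082 is not a perfect square, so √62 ∉ Q(√211). By the tower law [K:Q] = [Q(√211,√62):Q(√211)] · [Q(√211):Q] = 2 · 2 = 4.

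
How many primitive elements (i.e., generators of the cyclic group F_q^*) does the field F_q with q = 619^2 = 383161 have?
There are φ(383160) = 97920 primitive elements

F_q^* is cyclic of order q - 1 = 383160. A cyclic group of order m has exactly φ(m) generators. Here m = 383160 = 2^3 · 3 · 5 · 31 · 103, so the number of primitive elements is φ(383160) = 97920.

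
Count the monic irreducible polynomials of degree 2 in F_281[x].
There are 39340 monic irreducible polynomials of degree 2 over F_281

Each element of F_{281^2} that lies in no proper subfield is a root of exactly one monic irreducible of degree 2 over F_281, and each such polynomial has 2 distinct roots in F_{281^2}. By Möbius inversion the count is N_281(2) = (1/2) Σ_{d|2} μ(2/d) · 281^d = (1/2)(μ(2)·281^1 + μ(1)·281^2) = 78680/2 = 39340.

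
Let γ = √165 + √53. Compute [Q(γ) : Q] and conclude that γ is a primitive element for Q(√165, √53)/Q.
[Q(γ) : Q] = 4 (equivalently, Q(γ) = Q(√165, √53))

Obviously Q(γ) ⊆ Q(√165, √53), and [Q(√165, √53):Q] = 4 (since 165, 53 are distinct squarefree integers > 1 with 8745 not a perfect square). To show equality we compute the minimal polynomial of γ. From γ = √165 + √53: γ^2 = 165 + 2√(8745) + 53 = 218 + 2√(8745), so γ^2 - 218 = 2√(8745); squaring, (γ^2 - 218)^2 = 4·8745, i.e. γ^4 - 436γ^2 + 47524 - 34980 = 0, i.e. γ^4 - 436γ^2 + 12544 = 0. So γ is a root of x^4 - 436x^2 + 12544. This polynomial is irreducible over Q: it has no rational root (each ±√165 ± √53 is irrational), and any factorization into two quadratics over Q would force √(8745) ∈ Q (pairing opposite roots) or √165, √53 ∈ Q (other pairings), all impossible. Hence [Q(γ):Q] = 4 = [Q(√165, √53):Q], so Q(γ) = Q(√165, √53).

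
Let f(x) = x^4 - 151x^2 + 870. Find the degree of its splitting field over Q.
[K : Q] = 4

Solving the quadratic in x^2: x^2 = (151 ± √(151^2 - 4·870))/2 = (151 ± √19321)/2 = (151 ± 139)/2, giving x^2 = 6 or x^2 = 145. So f(x) = (x^2 - 6)(x^2 - 145) and the roots of f are ±√6, ±√145. Hence the splitting field is K = Q(√6, √145). Since 6 and 145 are distinct squarefree integers > 1, their product 870 is not a perfect square, so √145 ∉ Q(√6). By the tower law [K:Q] = [Q(√6,√145):Q(√6)] · [Q(√6):Q] = 2 · 2 = 4.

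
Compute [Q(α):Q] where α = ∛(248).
[Q(α):Q] = 3

The minimal polynomial of α is x^3 - 248, irreducible over Q since 248 is not a perfect cube (so x^3 - 248 has no rational root). Hence [Q(α):Q] = deg(m_α) = 3.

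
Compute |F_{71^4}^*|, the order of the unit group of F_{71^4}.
|F_{71^4}^*| = 25411680

F_{71^4} has 71^4 = 25411681 elements; its multiplicative group consists of all nonzero elements, so |F_{71^4}^*| = 25411681 - 1 = 25411680. (It is cyclic since any finite subgroup of the multiplicative group of a field is cyclic.)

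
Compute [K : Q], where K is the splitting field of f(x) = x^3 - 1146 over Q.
[K : Q] = 6

The roots of x^3 - 1146 are ∛1146, ω∛1146, ω^2∛1146 where ω = e^(2πi/3) is a primitive cube root of unity, so K = Q(∛1146, ω). Now [Q(∛1146):Q] = 3 (since 1146 is not a perfect cube, x^3 - 1146 is irreducible) and [Q(ω):Q] = 2. Both 2 and 3 divide [K:Q], and [K:Q] ≤ 3·2 = 6, so [K:Q] = 6. (Equivalently: Q(∛1146) ⊂ R but ω ∉ R, so [K : Q(∛1146)] = 2.)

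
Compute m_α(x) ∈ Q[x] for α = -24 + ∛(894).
m_α(x) = x^3 + 72x^2 + 1728x + 12930

Set β = α + 24 = ∛(894), so β^3 = 894. Then (α + 24)^3 - 894 = 0, i.e. α is a root of g(x) = (x + 24)^3 - 894 = x^3 + 72x^2 + 1728x + 12930. Since g(x) = h(x + 24) where h(x) = x^3 - 894, and h is irreducible over Q (because 894 is not a perfect cube, so h has no rational root, and a monic cubic with no rational root is irreducible), g is also irreducible (irreducibility is preserved under the substitution x → x + 24). Hence m_α(x) = x^3 + 72x^2 + 1728x + 12930.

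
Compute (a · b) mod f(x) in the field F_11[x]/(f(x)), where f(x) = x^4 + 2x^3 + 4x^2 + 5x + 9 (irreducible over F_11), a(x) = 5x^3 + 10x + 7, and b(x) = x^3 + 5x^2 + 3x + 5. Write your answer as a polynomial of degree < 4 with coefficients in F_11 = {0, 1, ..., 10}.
a · b ≡ 3x^3 + x^2 + 6x + 7 (mod f(x))

Multiply in F_11[x]: a(x)·b(x) = (5x^3 + 10x + 7)·(x^3 + 5x^2 + 3x + 5) = 5x^6 + 3x^5 + 3x^4 + 5x^3 + 10x^2 + 5x + 2. This has degree ≥ 4, so divide by f(x) over F_11: 5x^6 + 3x^5 + 3x^4 + 5x^3 + 10x^2 + 5x + 2 = (5x^2 + 4x + 8)·(x^4 + 2x^3 + 4x^2 + 5x + 9) + (3x^3 + x^2 + 6x + 7). Hence a·b ≡ 3x^3 + x^2 + 6x + 7 (mod f). (F_11[x]/(f) is a field with 11^4 = 14641 elements since f is irreducible of degree 4.)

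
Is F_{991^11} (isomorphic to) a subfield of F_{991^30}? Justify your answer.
No: F_{991^11} is not a subfield of F_{991^30}

F_{p^m} embeds in F_{p^n} iff m | n. Here 11 ∤ 30 (since 30 = 2·11 + 8 with remainder 8 ≠ 0), so F_{991^11} is not a subfield of F_{991^30}. Equivalently: if it were, the tower law would give 11 = [F_{991^11}:F_991] dividing [F_{991^30}:F_991] = 30, contradiction.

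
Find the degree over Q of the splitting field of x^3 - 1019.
[K : Q] = 6

The roots of x^3 - 1019 are ∛1019, ω∛1019, ω^2∛1019 where ω = e^(2πi/3) is a primitive cube root of unity, so K = Q(∛1019, ω). Now [Q(∛1019):Q] = 3 (since 1019 is not a perfect cube, x^3 - 1019 is irreducible) and [Q(ω):Q] = 2. Both 2 and 3 divide [K:Q], and [K:Q] ≤ 3·2 = 6, so [K:Q] = 6. (Equivalently: Q(∛1019) ⊂ R but ω ∉ R, so [K : Q(∛1019)] = 2.)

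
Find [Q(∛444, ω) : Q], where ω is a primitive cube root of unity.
[Q(∛444, ω) : Q] = 6

[Q(∛444):Q] = 3 (min poly x^3 - 444, irreducible since 444 is not a perfect cube). [Q(ω):Q] = 2 (min poly x^2 + x + 1). Since Q(∛444) ⊂ R and ω ∉ R, we have ω ∉ Q(∛444), so x^2 + x + 1 remains irreducible over Q(∛444) and [Q(∛444, ω) : Q(∛444)] = 2. By the tower law, [Q(∛444, ω) : Q] = 3 · 2 = 6. (In fact Q(∛444, ω) is the splitting field of x^3 - 444 over Q.)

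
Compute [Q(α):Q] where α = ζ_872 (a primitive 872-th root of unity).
[Q(α):Q] = 432

The minimal polynomial of ζ_872 over Q is the 872-th cyclotomic polynomial Φ_872(x), which is irreducible over Q and has degree φ(872) = 432. Hence [Q(α):Q] = φ(872) = 432.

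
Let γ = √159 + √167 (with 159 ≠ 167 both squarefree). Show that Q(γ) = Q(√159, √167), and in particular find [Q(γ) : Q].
[Q(γ) : Q] = 4 (equivalently, Q(γ) = Q(√159, √167))

Obviously Q(γ) ⊆ Q(√159, √167), and [Q(√159, √167):Q] = 4 (since 159, 167 are distinct squarefree integers > 1 with 26553 not a perfect square). To show equality we compute the minimal polynomial of γ. From γ = √159 + √167: γ^2 = 159 + 2√(26553) + 167 = 326 + 2√(26553), so γ^2 - 326 = 2√(26553); squaring, (γ^2 - 326)^2 = 4·26553, i.e. γ^4 - 652γ^2 + 106276 - 106212 = 0, i.e. γ^4 - 652γ^2 + 64 = 0. So γ is a root of x^4 - 652x^2 + 64. This polynomial is irreducible over Q: it has no rational root (each ±√159 ± √167 is irrational), and any factorization into two quadratics over Q would force √(26553) ∈ Q (pairing opposite roots) or √159, √167 ∈ Q (other pairings), all impossible. Hence [Q(γ):Q] = 4 = [Q(√159, √167):Q], so Q(γ) = Q(√159, √167).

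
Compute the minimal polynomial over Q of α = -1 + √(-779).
m_α(x) = x^2 + 2x + 780

From α + 1 = √(-779), squaring gives (α + 1)^2 = -779, i.e. α^2 + 2α + 1 = -779, so α^2 + 2α + 780 = 0. The discriminant of x^2 + 2x + 780 is (2)^2 - 4·(780) = 4 - 3120 = -3116, and 4·(-779) is not a perfect square in Q since -779 is squarefree and ≠ 1. Hence x^2 + 2x + 780 is irreducible over Q and is the minimal polynomial of α.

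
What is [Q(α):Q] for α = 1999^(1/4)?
[Q(α):Q] = 4

α is a root of x^4 - 1999. By Eisenstein's criterion at the prime p = 1999 (which divides the constant term 1999 but p^2 = 3996001 does not, since 1999 is squarefree), x^4 - 1999 is irreducible over Q. Hence [Q(α):Q] = 4.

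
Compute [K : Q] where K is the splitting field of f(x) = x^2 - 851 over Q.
[K : Q] = 2

f(x) = x^2 - 851 factors as (x - √851)(x + √851). The splitting field is K = Q(√851). Since 851 is squarefree and > 1, it is not a perfect square, so x^2 - 851 is irreducible over Q and [Q(√851) : Q] = 2. Hence [K : Q] = 2.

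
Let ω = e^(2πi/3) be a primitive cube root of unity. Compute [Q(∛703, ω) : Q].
[Q(∛703, ω) : Q] = 6

[Q(∛703):Q] = 3 (min poly x^3 - 703, irreducible since 703 is not a perfect cube). [Q(ω):Q] = 2 (min poly x^2 + x + 1). Since Q(∛703) ⊂ R and ω ∉ R, we have ω ∉ Q(∛703), so x^2 + x + 1 remains irreducible over Q(∛703) and [Q(∛703, ω) : Q(∛703)] = 2. By the tower law, [Q(∛703, ω) : Q] = 3 · 2 = 6. (In fact Q(∛703, ω) is the splitting field of x^3 - 703 over Q.)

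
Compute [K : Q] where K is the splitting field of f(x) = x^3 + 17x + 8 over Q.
[K : Q] = 6

By the rational root test, any rational root of the monic integer polynomial f(x) = x^3 + 17x + 8 must be an integer dividing the constant term 8, i.e. one of ±{1, 2, 4, 8}. Evaluating: f(1) = 26, f(-1) = -10, f(2) = 50, f(-2) = -34, f(4) = 140, f(-4) = -124, f(8) = 656, f(-8) = -640; none is 0, so f has no rational root and is therefore irreducible over Q (a cubic with no linear factor over a field is irreducible). For an irreducible cubic, the Galois group is A_3 or S_3 according as the discriminant disc(f) = -4a^3 - 27b^2 = -4·(17)^3 - 27·(8)^2 = -21380 is or is not a square in Q. Here disc(f) = -21380 is not a perfect square in Q, so the Galois group of f over Q is not contained in A_3 and must be all of S_3. The splitting field has degree |S_3| = 6 over Q, so [K : Q] = 6.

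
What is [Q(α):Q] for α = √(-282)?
[Q(α):Q] = 2

[Q(α):Q] equals the degree of the minimal polynomial of α. Here α^2 = -282 and x^2 + 282 is irreducible (d = -282 is squarefree, ≠ 1, hence not a square), so deg(m_α) = 2. Thus [Q(α):Q] = 2.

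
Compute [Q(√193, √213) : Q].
[Q(√193, √213) : Q] = 4

[Q(√193):Q] = 2 (min poly x^2 - 193, irreducible since 193 is squarefree > 1). For the top step, suppose √213 ∈ Q(√193), say √213 = c + d√193 with c, d ∈ Q. Squaring: 213 = c^2 + 193d^2 + 2cd√193. Since √193 ∉ Q this forces 2cd = 0. If d = 0 then √213 = c ∈ Q, contradicting 213 squarefree > 1. If c = 0 then 213 = 193d^2, so 193·213 = (193d)^2 is a perfect square in Q — but 193·213 = 41109 is not a perfect square (since 193 and 213 are distinct squarefree integers). Contradiction. Hence √213 ∉ Q(√193), so x^2 - 213 stays irreducible over Q(√193) and [Q(√193, √213) : Q(√193)] = 2. By the tower law, [Q(√193, √213) : Q] = 2 · 2 = 4.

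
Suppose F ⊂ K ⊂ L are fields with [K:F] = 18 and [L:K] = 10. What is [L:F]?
[L:F] = 180

The tower law says that for any tower of field extensions F ⊂ K ⊂ L with finite degrees, [L:F] = [L:K] · [K:F]. Here this gives [L:F] = 10 · 18 = 180.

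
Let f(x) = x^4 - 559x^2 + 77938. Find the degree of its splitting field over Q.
[K : Q] = 4

Solving the quadratic in x^2: x^2 = (559 ± √(559^2 - 4·77938))/2 = (559 ± √729)/2 = (559 ± 27)/2, giving x^2 = 266 or x^2 = 293. So f(x) = (x^2 - 266)(x^2 - 293) and the roots of f are ±√266, ±√293. Hence the splitting field is K = Q(√266, √293). Since 266 and 293 are distinct squarefree integers > 1, their product 77938 is not a perfect square, so √293 ∉ Q(√266). By the tower law [K:Q] = [Q(√266,√293):Q(√266)] · [Q(√266):Q] = 2 · 2 = 4.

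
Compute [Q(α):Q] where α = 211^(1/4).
[Q(α):Q] = 4

α is a root of x^4 - 211. By Eisenstein's criterion at the prime p = 211 (which divides the constant term 211 but p^2 = 44521 does not, since 211 is squarefree), x^4 - 211 is irreducible over Q. Hence [Q(α):Q] = 4.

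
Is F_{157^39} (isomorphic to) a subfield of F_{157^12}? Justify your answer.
No: F_{157^39} is not a subfield of F_{157^12}

F_{p^m} embeds in F_{p^n} iff m | n. Here 39 ∤ 12 (since 12 = 0·39 + 12 with remainder 12 ≠ 0), so F_{157^39} is not a subfield of F_{157^12}. Equivalently: if it were, the tower law would give 39 = [F_{157^39}:F_157] dividing [F_{157^12}:F_157] = 12, contradiction.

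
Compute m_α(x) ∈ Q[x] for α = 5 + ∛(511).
m_α(x) = x^3 - 15x^2 + 75x - 636

Set β = α - 5 = ∛(511), so β^3 = 511. Then (α - 5)^3 - 511 = 0, i.e. α is a root of g(x) = (x - 5)^3 - 511 = x^3 - 15x^2 + 75x - 636. Since g(x) = h(x - 5) where h(x) = x^3 - 511, and h is irreducible over Q (because 511 is not a perfect cube, so h has no rational root, and a monic cubic with no rational root is irreducible), g is also irreducible (irreducibility is preserved under the substitution x → x - 5). Hence m_α(x) = x^3 - 15x^2 + 75x - 636.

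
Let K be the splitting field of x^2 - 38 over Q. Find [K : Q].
[K : Q] = 2

f(x) = x^2 - 38 factors as (x - √38)(x + √38). The splitting field is K = Q(√38). Since 38 is squarefree and > 1, it is not a perfect square, so x^2 - 38 is irreducible over Q and [Q(√38) : Q] = 2. Hence [K : Q] = 2.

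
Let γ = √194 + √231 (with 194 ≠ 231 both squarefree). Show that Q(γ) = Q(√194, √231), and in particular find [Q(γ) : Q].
[Q(γ) : Q] = 4 (equivalently, Q(γ) = Q(√194, √231))

Obviously Q(γ) ⊆ Q(√194, √231), and [Q(√194, √231):Q] = 4 (since 194, 231 are distinct squarefree integers > 1 with 44814 not a perfect square). To show equality we compute the minimal polynomial of γ. From γ = √194 + √231: γ^2 = 194 + 2√(44814) + 231 = 425 + 2√(44814), so γ^2 - 425 = 2√(44814); squaring, (γ^2 - 425)^2 = 4·44814, i.e. γ^4 - 850γ^2 + 180625 - 179256 = 0, i.e. γ^4 - 850γ^2 + 1369 = 0. So γ is a root of x^4 - 850x^2 + 1369. This polynomial is irreducible over Q: it has no rational root (each ±√194 ± √231 is irrational), and any factorization into two quadratics over Q would force √(44814) ∈ Q (pairing opposite roots) or √194, √231 ∈ Q (other pairings), all impossible. Hence [Q(γ):Q] = 4 = [Q(√194, √231):Q], so Q(γ) = Q(√194, √231).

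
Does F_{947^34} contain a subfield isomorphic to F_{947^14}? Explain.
No: F_{947^14} is not a subfield of F_{947^34}

F_{p^m} embeds in F_{p^n} iff m | n. Here 14 ∤ 34 (since 34 = 2·14 + 6 with remainder 6 ≠ 0), so F_{947^14} is not a subfield of F_{947^34}. Equivalently: if it were, the tower law would give 14 = [F_{947^14}:F_947] dividing [F_{947^34}:F_947] = 34, contradiction.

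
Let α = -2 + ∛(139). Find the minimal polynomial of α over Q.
m_α(x) = x^3 + 6x^2 + 12x - 131

Set β = α + 2 = ∛(139), so β^3 = 139. Then (α + 2)^3 - 139 = 0, i.e. α is a root of g(x) = (x + 2)^3 - 139 = x^3 + 6x^2 + 12x - 131. Since g(x) = h(x + 2) where h(x) = x^3 - 139, and h is irreducible over Q (because 139 is not a perfect cube, so h has no rational root, and a monic cubic with no rational root is irreducible), g is also irreducible (irreducibility is preserved under the substitution x → x + 2). Hence m_α(x) = x^3 + 6x^2 + 12x - 131.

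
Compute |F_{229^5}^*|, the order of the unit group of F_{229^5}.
|F_{229^5}^*| = 629763392148

F_{229^5} has 229^5 = 629763392149 elements; its multiplicative group consists of all nonzero elements, so |F_{229^5}^*| = 629763392149 - 1 = 629763392148. (It is cyclic since any finite subgroup of the multiplicative group of a field is cyclic.)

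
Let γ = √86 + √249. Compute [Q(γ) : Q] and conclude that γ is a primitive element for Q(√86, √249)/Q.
[Q(γ) : Q] = 4 (equivalently, Q(γ) = Q(√86, √249))

Obviously Q(γ) ⊆ Q(√86, √249), and [Q(√86, √249):Q] = 4 (since 86, 249 are distinct squarefree integers > 1 with 21414 not a perfect square). To show equality we compute the minimal polynomial of γ. From γ = √86 + √249: γ^2 = 86 + 2√(21414) + 249 = 335 + 2√(21414), so γ^2 - 335 = 2√(21414); squaring, (γ^2 - 335)^2 = 4·21414, i.e. γ^4 - 670γ^2 + 112225 - 85656 = 0, i.e. γ^4 - 670γ^2 + 26569 = 0. So γ is a root of x^4 - 670x^2 + 26569. This polynomial is irreducible over Q: it has no rational root (each ±√86 ± √249 is irrational), and any factorization into two quadratics over Q would force √(21414) ∈ Q (pairing opposite roots) or √86, √249 ∈ Q (other pairings), all impossible. Hence [Q(γ):Q] = 4 = [Q(√86, √249):Q], so Q(γ) = Q(√86, √249).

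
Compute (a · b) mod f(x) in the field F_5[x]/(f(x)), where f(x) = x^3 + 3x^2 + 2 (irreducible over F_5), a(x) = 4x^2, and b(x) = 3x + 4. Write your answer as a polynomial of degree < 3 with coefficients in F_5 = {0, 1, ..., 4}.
a · b ≡ 1 (mod f(x))

Multiply in F_5[x]: a(x)·b(x) = (4x^2)·(3x + 4) = 2x^3 + x^2. This has degree ≥ 3, so divide by f(x) over F_5: 2x^3 + x^2 = (2)·(x^3 + 3x^2 + 2) + (1). Hence a·b ≡ 1 (mod f). (F_5[x]/(f) is a field with 5^3 = 125 elements since f is irreducible of degree 3.)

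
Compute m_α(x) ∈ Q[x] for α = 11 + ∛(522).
m_α(x) = x^3 - 33x^2 + 363x - 1853

Set β = α - 11 = ∛(522), so β^3 = 522. Then (α - 11)^3 - 522 = 0, i.e. α is a root of g(x) = (x - 11)^3 - 522 = x^3 - 33x^2 + 363x - 1853. Since g(x) = h(x - 11) where h(x) = x^3 - 522, and h is irreducible over Q (because 522 is not a perfect cube, so h has no rational root, and a monic cubic with no rational root is irreducible), g is also irreducible (irreducibility is preserved under the substitution x → x - 11). Hence m_α(x) = x^3 - 33x^2 + 363x - 1853.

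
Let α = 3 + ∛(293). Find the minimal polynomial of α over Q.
m_α(x) = x^3 - 9x^2 + 27x - 320

Set β = α - 3 = ∛(293), so β^3 = 293. Then (α - 3)^3 - 293 = 0, i.e. α is a root of g(x) = (x - 3)^3 - 293 = x^3 - 9x^2 + 27x - 320. Since g(x) = h(x - 3) where h(x) = x^3 - 293, and h is irreducible over Q (because 293 is not a perfect cube, so h has no rational root, and a monic cubic with no rational root is irreducible), g is also irreducible (irreducibility is preserved under the substitution x → x - 3). Hence m_α(x) = x^3 - 9x^2 + 27x - 320.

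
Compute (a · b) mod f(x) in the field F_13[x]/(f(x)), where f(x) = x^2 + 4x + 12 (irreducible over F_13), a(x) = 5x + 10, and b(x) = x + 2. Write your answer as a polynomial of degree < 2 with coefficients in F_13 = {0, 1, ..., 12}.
a · b ≡ 12 (mod f(x))

Multiply in F_13[x]: a(x)·b(x) = (5x + 10)·(x + 2) = 5x^2 + 7x + 7. This has degree ≥ 2, so divide by f(x) over F_13: 5x^2 + 7x + 7 = (5)·(x^2 + 4x + 12) + (12). Hence a·b ≡ 12 (mod f). (F_13[x]/(f) is a field with 13^2 = 169 elements since f is irreducible of degree 2.)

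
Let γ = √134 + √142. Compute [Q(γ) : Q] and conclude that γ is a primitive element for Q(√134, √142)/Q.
[Q(γ) : Q] = 4 (equivalently, Q(γ) = Q(√134, √142))

Obviously Q(γ) ⊆ Q(√134, √142), and [Q(√134, √142):Q] = 4 (since 134, 142 are distinct squarefree integers > 1 with 19028 not a perfect square). To show equality we compute the minimal polynomial of γ. From γ = √134 + √142: γ^2 = 134 + 2√(19028) + 142 = 276 + 2√(19028), so γ^2 - 276 = 2√(19028); squaring, (γ^2 - 276)^2 = 4·19028, i.e. γ^4 - 552γ^2 + 76176 - 76112 = 0, i.e. γ^4 - 552γ^2 + 64 = 0. So γ is a root of x^4 - 552x^2 + 64. This polynomial is irreducible over Q: it has no rational root (each ±√134 ± √142 is irrational), and any factorization into two quadratics over Q would force √(19028) ∈ Q (pairing opposite roots) or √134, √142 ∈ Q (other pairings), all impossible. Hence [Q(γ):Q] = 4 = [Q(√134, √142):Q], so Q(γ) = Q(√134, √142).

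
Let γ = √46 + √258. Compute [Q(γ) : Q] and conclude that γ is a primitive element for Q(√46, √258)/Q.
[Q(γ) : Q] = 4 (equivalently, Q(γ) = Q(√46, √258))

Obviously Q(γ) ⊆ Q(√46, √258), and [Q(√46, √258):Q] = 4 (since 46, 258 are distinct squarefree integers > 1 with 11868 not a perfect square). To show equality we compute the minimal polynomial of γ. From γ = √46 + √258: γ^2 = 46 + 2√(11868) + 258 = 304 + 2√(11868), so γ^2 - 304 = 2√(11868); squaring, (γ^2 - 304)^2 = 4·11868, i.e. γ^4 - 608γ^2 + 92416 - 47472 = 0, i.e. γ^4 - 608γ^2 + 44944 = 0. So γ is a root of x^4 - 608x^2 + 44944. This polynomial is irreducible over Q: it has no rational root (each ±√46 ± √258 is irrational), and any factorization into two quadratics over Q would force √(11868) ∈ Q (pairing opposite roots) or √46, √258 ∈ Q (other pairings), all impossible. Hence [Q(γ):Q] = 4 = [Q(√46, √258):Q], so Q(γ) = Q(√46, √258).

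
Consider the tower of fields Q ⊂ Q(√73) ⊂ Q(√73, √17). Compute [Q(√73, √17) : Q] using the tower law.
[Q(√73, √17) : Q] = 4

[Q(√73):Q] = 2 (min poly x^2 - 73, irreducible since 73 is squarefree > 1). For the top step, suppose √17 ∈ Q(√73), say √17 = c + d√73 with c, d ∈ Q. Squaring: 17 = c^2 + 73d^2 + 2cd√73. Since √73 ∉ Q this forces 2cd = 0. If d = 0 then √17 = c ∈ Q, contradicting 17 squarefree > 1. If c = 0 then 17 = 73d^2, so 73·17 = (73d)^2 is a perfect square in Q — but 73·17 = 1241 is not a perfect square (since 73 and 17 are distinct squarefree integers). Contradiction. Hence √17 ∉ Q(√73), so x^2 - 17 stays irreducible over Q(√73) and [Q(√73, √17) : Q(√73)] = 2. By the tower law, [Q(√73, √17) : Q] = 2 · 2 = 4.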